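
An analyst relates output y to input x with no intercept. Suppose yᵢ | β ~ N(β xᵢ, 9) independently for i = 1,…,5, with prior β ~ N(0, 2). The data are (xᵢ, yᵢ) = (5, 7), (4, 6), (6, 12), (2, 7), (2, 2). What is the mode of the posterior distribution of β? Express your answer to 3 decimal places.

log p(β | y) = −Σ(yᵢ − βxᵢ)²/(2·9) − β²/(2·2) + const.
Setting the derivative to zero: Σxᵢ(yᵢ − βxᵢ)/9 − β/2 = 0, so β = Σxᵢyᵢ / (Σxᵢ² + σ²/τ²).
Σxᵢyᵢ = 5·7 + 4·6 + 6·12 + 2·7 + 2·2 = 149; Σxᵢ² = 85; σ²/τ² = 4.5.
β̂_MAP = 149 / (85 + 4.5) = 149/89.5 ≈ 1.665.

β̂_MAP = 1.665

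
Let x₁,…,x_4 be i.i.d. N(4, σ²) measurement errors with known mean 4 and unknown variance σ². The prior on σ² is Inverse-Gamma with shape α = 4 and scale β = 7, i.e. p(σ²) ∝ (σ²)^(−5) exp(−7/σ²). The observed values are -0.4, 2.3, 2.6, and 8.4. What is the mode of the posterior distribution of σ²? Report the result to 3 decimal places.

Sum of squared deviations about the known mean: SS = (-0.4−4)² + (2.3−4)² + (2.6−4)² + (8.4−4)² = 43.57.
The Normal likelihood contributes (σ²)^(−n/2) exp(−SS/(2σ²)), so the posterior is Inverse-Gamma(α + n/2, β + SS/2) = Inverse-Gamma(6, 28.785).
The mode of Inverse-Gamma(a, b) is b/(a+1) = 28.785/7 ≈ 4.112.

σ̂²_MAP = 4.112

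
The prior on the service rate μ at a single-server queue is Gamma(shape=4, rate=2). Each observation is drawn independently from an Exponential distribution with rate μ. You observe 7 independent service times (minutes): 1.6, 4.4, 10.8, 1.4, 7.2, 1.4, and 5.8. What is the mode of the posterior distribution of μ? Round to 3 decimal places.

μ̂_MAP = 0.289

The Exponential(rate=μ) likelihood is ∝ μ^n e^(−μΣtᵢ). Here n = 7 and Σtᵢ = 1.6 + 4.4 + 10.8 + 1.4 + 7.2 + 1.4 + 5.8 = 32.6.
Posterior ∝ μ^3e^(−2μ) · μ^7e^(−32.6μ) = μ^10e^(−34.6μ), i.e. Gamma(11, 34.6).
Mode = (a−1)/b = 10/34.6 ≈ 0.289.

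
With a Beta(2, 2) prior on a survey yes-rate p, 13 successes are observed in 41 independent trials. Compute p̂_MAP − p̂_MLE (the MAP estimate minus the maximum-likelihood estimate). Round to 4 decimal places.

MAP − MLE = 0.0085

Posterior is Beta(15, 30); MAP = (15−1)/(45−2) = 14/43 ≈ 0.32558.
MLE ignores the prior: p̂_MLE = k/n = 13/41 ≈ 0.31707.
Difference = 14/43 − 13/41 = 15/1763 ≈ 0.0085.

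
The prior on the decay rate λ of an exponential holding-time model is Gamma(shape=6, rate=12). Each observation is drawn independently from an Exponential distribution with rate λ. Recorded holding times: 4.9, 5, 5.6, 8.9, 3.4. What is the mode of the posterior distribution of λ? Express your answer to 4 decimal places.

λ̂_MAP = 0.2513

The Exponential(rate=λ) likelihood is ∝ λ^n e^(−λΣtᵢ). Here n = 5 and Σtᵢ = 4.9 + 5 + 5.6 + 8.9 + 3.4 = 27.8.
Posterior ∝ λ^5e^(−12λ) · λ^5e^(−27.8λ) = λ^10e^(−39.8λ), i.e. Gamma(11, 39.8).
Mode = (a−1)/b = 10/39.8 ≈ 0.2513.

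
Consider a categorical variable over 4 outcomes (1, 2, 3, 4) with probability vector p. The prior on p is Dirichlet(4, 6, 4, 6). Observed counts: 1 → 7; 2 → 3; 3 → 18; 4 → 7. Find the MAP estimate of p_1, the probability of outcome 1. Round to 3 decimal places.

The posterior is Dirichlet(αᵢ + nᵢ) = Dirichlet(11, 9, 22, 13).
For a Dirichlet(a₁,…,a_K) with all aᵢ > 1, the mode has j-th component (aⱼ − 1)/(Σaᵢ − K).
Here Σaᵢ = 55 and K = 4, so p_1 = (11 − 1)/(55 − 4) = 10/51 ≈ 0.196.

MAP estimate: 0.196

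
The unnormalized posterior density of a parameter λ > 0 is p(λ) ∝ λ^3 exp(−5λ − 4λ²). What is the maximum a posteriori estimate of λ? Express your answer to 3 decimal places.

λ̂_MAP = 0.375

ℓ'(λ) = 3/λ − 5 − 8λ. Setting this to zero and multiplying by λ: 8λ² + 5λ − 3 = 0.
λ = (−5 + √(5² + 4·8·3)) / (2·8) = (−5 + √121) / 16 = (−5 + 11)/16 = 3/8.
ℓ''(λ) = −3/λ² − 8 < 0, confirming a maximum.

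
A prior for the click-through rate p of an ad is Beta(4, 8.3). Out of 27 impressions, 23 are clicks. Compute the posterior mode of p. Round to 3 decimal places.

p̂_MAP = 0.697

Prior: Beta(4, 8.3).
Data: 23 successes in 27 trials. The binomial likelihood contributes p^23(1−p)^4, so the posterior is Beta(4+23, 8.3+4) = Beta(27, 12.3).
For Beta(a, b) with a, b > 1 the mode is (a−1)/(a+b−2) = 26/37.3 ≈ 0.697.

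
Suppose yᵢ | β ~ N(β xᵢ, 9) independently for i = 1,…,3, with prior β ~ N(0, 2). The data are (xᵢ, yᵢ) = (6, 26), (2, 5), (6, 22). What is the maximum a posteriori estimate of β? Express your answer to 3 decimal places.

β̂_MAP = 3.702

log p(β | y) = −Σ(yᵢ − βxᵢ)²/(2·9) − β²/(2·2) + const.
Setting the derivative to zero: Σxᵢ(yᵢ − βxᵢ)/9 − β/2 = 0, so β = Σxᵢyᵢ / (Σxᵢ² + σ²/τ²).
Σxᵢyᵢ = 6·26 + 2·5 + 6·22 = 298; Σxᵢ² = 76; σ²/τ² = 4.5.
β̂_MAP = 298 / (76 + 4.5) = 298/80.5 ≈ 3.702.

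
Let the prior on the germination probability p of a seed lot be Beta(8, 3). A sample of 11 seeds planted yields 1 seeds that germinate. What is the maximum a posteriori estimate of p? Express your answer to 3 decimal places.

Prior: Beta(8, 3).
Data: 1 success in 11 trials. The binomial likelihood contributes p(1−p)^10, so the posterior is Beta(8+1, 3+10) = Beta(9, 13).
For Beta(a, b) with a, b > 1 the mode is (a−1)/(a+b−2) = 8/20 ≈ 0.400.

p̂_MAP = 0.400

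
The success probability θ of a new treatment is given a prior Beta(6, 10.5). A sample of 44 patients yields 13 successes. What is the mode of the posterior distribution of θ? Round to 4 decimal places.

Prior: Beta(6, 10.5).
Data: 13 successes in 44 trials. The binomial likelihood contributes θ^13(1−θ)^31, so the posterior is Beta(6+13, 10.5+31) = Beta(19, 41.5).
For Beta(a, b) with a, b > 1 the mode is (a−1)/(a+b−2) = 18/58.5 ≈ 0.3077.

θ̂_MAP = 0.3077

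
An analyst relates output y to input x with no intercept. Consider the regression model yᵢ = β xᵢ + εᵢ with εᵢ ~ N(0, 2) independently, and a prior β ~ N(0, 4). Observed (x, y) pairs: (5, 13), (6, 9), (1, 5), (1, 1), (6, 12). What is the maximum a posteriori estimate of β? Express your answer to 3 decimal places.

β̂_MAP = 1.980

log p(β | y) = −Σ(yᵢ − βxᵢ)²/(2·2) − β²/(2·4) + const.
Setting the derivative to zero: Σxᵢ(yᵢ − βxᵢ)/2 − β/4 = 0, so β = Σxᵢyᵢ / (Σxᵢ² + σ²/τ²).
Σxᵢyᵢ = 5·13 + 6·9 + 1·5 + 1·1 + 6·12 = 197; Σxᵢ² = 99; σ²/τ² = 0.5.
β̂_MAP = 197 / (99 + 0.5) = 197/99.5 ≈ 1.980.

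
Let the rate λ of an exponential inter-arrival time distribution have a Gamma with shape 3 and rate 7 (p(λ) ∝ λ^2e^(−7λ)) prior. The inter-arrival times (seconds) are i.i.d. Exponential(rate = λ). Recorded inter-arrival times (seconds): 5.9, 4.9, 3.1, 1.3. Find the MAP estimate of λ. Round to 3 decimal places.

λ̂_MAP = 0.270

The Exponential(rate=λ) likelihood is ∝ λ^n e^(−λΣtᵢ). Here n = 4 and Σtᵢ = 5.9 + 4.9 + 3.1 + 1.3 = 15.2.
Posterior ∝ λ^2e^(−7λ) · λ^4e^(−15.2λ) = λ^6e^(−22.2λ), i.e. Gamma(7, 22.2).
Mode = (a−1)/b = 6/22.2 ≈ 0.270.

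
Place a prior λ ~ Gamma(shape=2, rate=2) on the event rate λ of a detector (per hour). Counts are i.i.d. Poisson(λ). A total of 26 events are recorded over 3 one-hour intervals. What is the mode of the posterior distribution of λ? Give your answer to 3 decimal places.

λ̂_MAP = 5.400

Σxᵢ = 26, n = 3.
Posterior ∝ λe^(−2λ) · λ^26e^(−3λ) = λ^27e^(−5λ), i.e. Gamma(shape=28, rate=5).
The mode of a Gamma(a, b) with a ≥ 1 (shape–rate) is (a−1)/b = 27/5 ≈ 5.400.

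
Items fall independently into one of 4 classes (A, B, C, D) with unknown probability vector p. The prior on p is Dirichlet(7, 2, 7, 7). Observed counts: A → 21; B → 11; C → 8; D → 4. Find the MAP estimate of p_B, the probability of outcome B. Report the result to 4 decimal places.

The posterior is Dirichlet(αᵢ + nᵢ) = Dirichlet(28, 13, 15, 11).
For a Dirichlet(a₁,…,a_K) with all aᵢ > 1, the mode has j-th component (aⱼ − 1)/(Σaᵢ − K).
Here Σaᵢ = 67 and K = 4, so p_B = (13 − 1)/(67 − 4) = 12/63 ≈ 0.1905.

MAP estimate of p_B = 0.1905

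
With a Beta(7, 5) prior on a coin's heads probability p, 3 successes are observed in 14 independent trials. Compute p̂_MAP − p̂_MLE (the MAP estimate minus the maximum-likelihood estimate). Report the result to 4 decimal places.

MAP − MLE = 0.1607

Posterior is Beta(10, 16); MAP = (10−1)/(26−2) = 9/24 ≈ 0.37500.
MLE ignores the prior: p̂_MLE = k/n = 3/14 ≈ 0.21429.
Difference = 9/24 − 3/14 = 9/56 ≈ 0.1607.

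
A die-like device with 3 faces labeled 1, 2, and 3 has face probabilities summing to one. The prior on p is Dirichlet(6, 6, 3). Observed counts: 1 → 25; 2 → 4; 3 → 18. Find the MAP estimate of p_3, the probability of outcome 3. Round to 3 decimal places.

The posterior is Dirichlet(αᵢ + nᵢ) = Dirichlet(31, 10, 21).
For a Dirichlet(a₁,…,a_K) with all aᵢ > 1, the mode has j-th component (aⱼ − 1)/(Σaᵢ − K).
Here Σaᵢ = 62 and K = 3, so p_3 = (21 − 1)/(62 − 3) = 20/59 ≈ 0.339.

MAP estimate: 0.339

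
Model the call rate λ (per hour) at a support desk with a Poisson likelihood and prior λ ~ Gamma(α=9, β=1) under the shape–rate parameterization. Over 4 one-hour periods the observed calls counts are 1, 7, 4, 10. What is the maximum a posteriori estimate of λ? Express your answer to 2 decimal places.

Σxᵢ = 1+7+4+10 = 22, with n = 4.
Posterior ∝ λ^8e^(−1λ) · λ^22e^(−4λ) = λ^30e^(−5λ), i.e. Gamma(shape=31, rate=5).
The mode of a Gamma(a, b) with a ≥ 1 (shape–rate) is (a−1)/b = 30/5 ≈ 6.00.

λ̂_MAP = 6.00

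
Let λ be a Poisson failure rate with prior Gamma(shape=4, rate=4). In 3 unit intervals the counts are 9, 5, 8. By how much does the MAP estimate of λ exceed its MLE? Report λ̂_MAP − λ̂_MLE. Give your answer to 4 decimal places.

MAP − MLE = -3.7619

Σxᵢ = 22. Posterior is Gamma(26, 7); MAP = (26−1)/7 = 25/7 ≈ 3.57143.
MLE = x̄ = 22/3 ≈ 7.33333.
Difference = 25/7 − 22/3 = -79/21 ≈ -3.7619.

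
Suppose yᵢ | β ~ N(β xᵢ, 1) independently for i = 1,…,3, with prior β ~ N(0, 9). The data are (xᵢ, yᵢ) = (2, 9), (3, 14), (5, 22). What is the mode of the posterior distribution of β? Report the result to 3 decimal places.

log p(β | y) = −Σ(yᵢ − βxᵢ)²/(2·1) − β²/(2·9) + const.
Setting the derivative to zero: Σxᵢ(yᵢ − βxᵢ)/1 − β/9 = 0, so β = Σxᵢyᵢ / (Σxᵢ² + σ²/τ²).
Σxᵢyᵢ = 2·9 + 3·14 + 5·22 = 170; Σxᵢ² = 38; σ²/τ² = 1/9.
β̂_MAP = 170 / (38 + 1/9) = 170/(343/9) = 1530/343 ≈ 4.461.

β̂_MAP = 4.461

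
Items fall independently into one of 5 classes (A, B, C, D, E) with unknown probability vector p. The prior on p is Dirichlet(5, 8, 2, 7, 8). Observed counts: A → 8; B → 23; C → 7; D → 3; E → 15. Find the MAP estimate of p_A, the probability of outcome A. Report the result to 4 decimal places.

The posterior is Dirichlet(αᵢ + nᵢ) = Dirichlet(13, 31, 9, 10, 23).
For a Dirichlet(a₁,…,a_K) with all aᵢ > 1, the mode has j-th component (aⱼ − 1)/(Σaᵢ − K).
Here Σaᵢ = 86 and K = 5, so p_A = (13 − 1)/(86 − 5) = 12/81 ≈ 0.1481.

MAP estimate of p_A = 0.1481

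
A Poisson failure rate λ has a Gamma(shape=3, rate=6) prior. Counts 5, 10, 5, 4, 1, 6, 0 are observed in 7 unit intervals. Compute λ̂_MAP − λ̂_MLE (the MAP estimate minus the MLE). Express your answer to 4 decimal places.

MAP − MLE = -1.8901

Σxᵢ = 31. Posterior is Gamma(34, 13); MAP = (34−1)/13 = 33/13 ≈ 2.53846.
MLE = x̄ = 31/7 ≈ 4.42857.
Difference = 33/13 − 31/7 = -172/91 ≈ -1.8901.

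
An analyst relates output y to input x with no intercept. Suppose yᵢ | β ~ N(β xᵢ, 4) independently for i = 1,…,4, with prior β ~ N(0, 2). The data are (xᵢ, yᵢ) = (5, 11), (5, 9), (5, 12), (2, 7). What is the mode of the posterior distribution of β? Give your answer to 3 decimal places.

log p(β | y) = −Σ(yᵢ − βxᵢ)²/(2·4) − β²/(2·2) + const.
Setting the derivative to zero: Σxᵢ(yᵢ − βxᵢ)/4 − β/2 = 0, so β = Σxᵢyᵢ / (Σxᵢ² + σ²/τ²).
Σxᵢyᵢ = 5·11 + 5·9 + 5·12 + 2·7 = 174; Σxᵢ² = 79; σ²/τ² = 2.
β̂_MAP = 174 / (79 + 2) = 174/81 ≈ 2.148.

β̂_MAP = 2.148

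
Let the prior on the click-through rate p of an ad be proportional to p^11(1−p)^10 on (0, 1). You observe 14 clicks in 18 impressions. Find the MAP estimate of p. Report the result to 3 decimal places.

The prior density ∝ p^11(1−p)^10 is the kernel of Beta(12, 11).
Data: 14 successes in 18 trials. The binomial likelihood contributes p^14(1−p)^4, so the posterior is Beta(12+14, 11+4) = Beta(26, 15).
For Beta(a, b) with a, b > 1 the mode is (a−1)/(a+b−2) = 25/39 ≈ 0.641.

p̂_MAP = 0.641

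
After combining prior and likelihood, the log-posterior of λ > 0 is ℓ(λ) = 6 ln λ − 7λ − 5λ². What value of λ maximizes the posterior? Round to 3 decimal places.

λ̂_MAP = 0.500

ℓ'(λ) = 6/λ − 7 − 10λ. Setting this to zero and multiplying by λ: 10λ² + 7λ − 6 = 0.
λ = (−7 + √(7² + 4·10·6)) / (2·10) = (−7 + √289) / 20 = (−7 + 17)/20 = 1/2.
ℓ''(λ) = −6/λ² − 10 < 0, confirming a maximum.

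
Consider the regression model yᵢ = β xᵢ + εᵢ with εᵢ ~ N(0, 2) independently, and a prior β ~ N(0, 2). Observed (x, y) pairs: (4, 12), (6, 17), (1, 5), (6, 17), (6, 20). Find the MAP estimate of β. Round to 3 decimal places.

β̂_MAP = 2.992

log p(β | y) = −Σ(yᵢ − βxᵢ)²/(2·2) − β²/(2·2) + const.
Setting the derivative to zero: Σxᵢ(yᵢ − βxᵢ)/2 − β/2 = 0, so β = Σxᵢyᵢ / (Σxᵢ² + σ²/τ²).
Σxᵢyᵢ = 4·12 + 6·17 + 1·5 + 6·17 + 6·20 = 377; Σxᵢ² = 125; σ²/τ² = 1.
β̂_MAP = 377 / (125 + 1) = 377/126 ≈ 2.992.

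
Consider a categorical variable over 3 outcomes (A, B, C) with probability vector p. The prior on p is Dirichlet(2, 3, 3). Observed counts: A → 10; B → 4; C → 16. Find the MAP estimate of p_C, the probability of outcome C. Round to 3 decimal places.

MAP estimate of p_C = 0.514

The posterior is Dirichlet(αᵢ + nᵢ) = Dirichlet(12, 7, 19).
For a Dirichlet(a₁,…,a_K) with all aᵢ > 1, the mode has j-th component (aⱼ − 1)/(Σaᵢ − K).
Here Σaᵢ = 38 and K = 3, so p_C = (19 − 1)/(38 − 3) = 18/35 ≈ 0.514.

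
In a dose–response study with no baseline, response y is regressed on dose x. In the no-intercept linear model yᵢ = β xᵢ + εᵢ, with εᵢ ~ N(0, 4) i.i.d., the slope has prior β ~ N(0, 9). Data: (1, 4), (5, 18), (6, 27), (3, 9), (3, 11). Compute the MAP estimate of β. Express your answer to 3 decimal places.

β̂_MAP = 3.928

log p(β | y) = −Σ(yᵢ − βxᵢ)²/(2·4) − β²/(2·9) + const.
Setting the derivative to zero: Σxᵢ(yᵢ − βxᵢ)/4 − β/9 = 0, so β = Σxᵢyᵢ / (Σxᵢ² + σ²/τ²).
Σxᵢyᵢ = 1·4 + 5·18 + 6·27 + 3·9 + 3·11 = 316; Σxᵢ² = 80; σ²/τ² = 4/9.
β̂_MAP = 316 / (80 + 4/9) = 316/(724/9) = 711/181 ≈ 3.928.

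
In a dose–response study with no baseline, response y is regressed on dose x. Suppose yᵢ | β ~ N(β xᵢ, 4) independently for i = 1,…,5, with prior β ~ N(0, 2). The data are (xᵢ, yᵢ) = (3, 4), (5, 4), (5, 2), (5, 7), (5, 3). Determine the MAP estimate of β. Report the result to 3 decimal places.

β̂_MAP = 0.829

log p(β | y) = −Σ(yᵢ − βxᵢ)²/(2·4) − β²/(2·2) + const.
Setting the derivative to zero: Σxᵢ(yᵢ − βxᵢ)/4 − β/2 = 0, so β = Σxᵢyᵢ / (Σxᵢ² + σ²/τ²).
Σxᵢyᵢ = 3·4 + 5·4 + 5·2 + 5·7 + 5·3 = 92; Σxᵢ² = 109; σ²/τ² = 2.
β̂_MAP = 92 / (109 + 2) = 92/111 ≈ 0.829.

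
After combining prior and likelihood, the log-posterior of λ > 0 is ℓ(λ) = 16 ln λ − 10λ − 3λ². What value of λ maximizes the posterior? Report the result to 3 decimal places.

λ̂_MAP = 1.000

ℓ'(λ) = 16/λ − 10 − 6λ. Setting this to zero and multiplying by λ: 6λ² + 10λ − 16 = 0.
λ = (−10 + √(10² + 4·6·16)) / (2·6) = (−10 + √484) / 12 = (−10 + 22)/12 = 1.
ℓ''(λ) = −16/λ² − 6 < 0, confirming a maximum.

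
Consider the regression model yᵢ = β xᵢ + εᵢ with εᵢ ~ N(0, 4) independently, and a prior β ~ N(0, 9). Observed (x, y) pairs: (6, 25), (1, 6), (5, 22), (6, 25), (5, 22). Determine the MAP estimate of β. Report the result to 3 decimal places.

log p(β | y) = −Σ(yᵢ − βxᵢ)²/(2·4) − β²/(2·9) + const.
Setting the derivative to zero: Σxᵢ(yᵢ − βxᵢ)/4 − β/9 = 0, so β = Σxᵢyᵢ / (Σxᵢ² + σ²/τ²).
Σxᵢyᵢ = 6·25 + 1·6 + 5·22 + 6·25 + 5·22 = 526; Σxᵢ² = 123; σ²/τ² = 4/9.
β̂_MAP = 526 / (123 + 4/9) = 526/(1111/9) = 4734/1111 ≈ 4.261.

β̂_MAP = 4.261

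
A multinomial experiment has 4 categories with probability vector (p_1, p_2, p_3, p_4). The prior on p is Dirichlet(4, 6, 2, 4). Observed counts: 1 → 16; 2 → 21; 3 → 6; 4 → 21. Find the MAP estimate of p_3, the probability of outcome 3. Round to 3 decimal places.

The posterior is Dirichlet(αᵢ + nᵢ) = Dirichlet(20, 27, 8, 25).
For a Dirichlet(a₁,…,a_K) with all aᵢ > 1, the mode has j-th component (aⱼ − 1)/(Σaᵢ − K).
Here Σaᵢ = 80 and K = 4, so p_3 = (8 − 1)/(80 − 4) = 7/76 ≈ 0.092.

MAP estimate: 0.092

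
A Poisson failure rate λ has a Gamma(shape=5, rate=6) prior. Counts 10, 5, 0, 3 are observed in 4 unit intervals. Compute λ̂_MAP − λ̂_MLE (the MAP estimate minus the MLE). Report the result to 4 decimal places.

Σxᵢ = 18. Posterior is Gamma(23, 10); MAP = (23−1)/10 = 22/10 ≈ 2.20000.
MLE = x̄ = 18/4 ≈ 4.50000.
Difference = 22/10 − 18/4 = -23/10 ≈ -2.3000.

MAP − MLE = -2.3000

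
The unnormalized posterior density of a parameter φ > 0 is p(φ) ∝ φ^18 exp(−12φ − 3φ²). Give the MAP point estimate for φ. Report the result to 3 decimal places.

ℓ'(φ) = 18/φ − 12 − 6φ. Setting this to zero and multiplying by φ: 6φ² + 12φ − 18 = 0.
φ = (−12 + √(12² + 4·6·18)) / (2·6) = (−12 + √576) / 12 = (−12 + 24)/12 = 1.
ℓ''(φ) = −18/φ² − 6 < 0, confirming a maximum.

φ̂_MAP = 1.000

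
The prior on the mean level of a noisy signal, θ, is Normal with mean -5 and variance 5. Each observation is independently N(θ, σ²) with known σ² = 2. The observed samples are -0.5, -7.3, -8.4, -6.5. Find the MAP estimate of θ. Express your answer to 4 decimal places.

θ̂_MAP = -5.6136

n = 4; x̄ = ((-0.5) + (-7.3) + (-8.4) + (-6.5))/4 = -22.7/4 = -5.675.
For a Normal prior and Normal likelihood with known variance, the posterior is Normal; its mode equals its mean, the precision-weighted average.
Prior precision 1/σ₀² = 1/5 = 0.2; data precision n/σ² = 4/2 = 2.
θ̂ = (0.2·(-5) + 2·(-5.675)) / (0.2 + 2) = (-12.35)/2.2 = -247/44 ≈ -5.6136.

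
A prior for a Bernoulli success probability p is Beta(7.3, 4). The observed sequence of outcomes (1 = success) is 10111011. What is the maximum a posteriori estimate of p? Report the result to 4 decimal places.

p̂_MAP = 0.7110

Prior: Beta(7.3, 4).
Data: 6 successes in 8 trials (from the sequence). The binomial likelihood contributes p^6(1−p)^2, so the posterior is Beta(7.3+6, 4+2) = Beta(13.3, 6).
For Beta(a, b) with a, b > 1 the mode is (a−1)/(a+b−2) = 12.3/17.3 ≈ 0.7110.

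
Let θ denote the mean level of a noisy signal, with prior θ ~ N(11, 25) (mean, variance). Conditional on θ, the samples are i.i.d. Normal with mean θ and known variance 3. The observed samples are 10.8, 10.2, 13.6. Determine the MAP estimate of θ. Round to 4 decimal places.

n = 3; x̄ = (10.8 + 10.2 + 13.6)/3 = 34.6/3 = 173/15 ≈ 11.5333.
For a Normal prior and Normal likelihood with known variance, the posterior is Normal; its mode equals its mean, the precision-weighted average.
Prior precision 1/σ₀² = 1/25 = 0.04; data precision n/σ² = 3/3 = 1.
θ̂ = (0.04·11 + 1·(173/15)) / (0.04 + 1) = (898/75)/1.04 = 449/39 ≈ 11.5128.

θ̂_MAP = 11.5128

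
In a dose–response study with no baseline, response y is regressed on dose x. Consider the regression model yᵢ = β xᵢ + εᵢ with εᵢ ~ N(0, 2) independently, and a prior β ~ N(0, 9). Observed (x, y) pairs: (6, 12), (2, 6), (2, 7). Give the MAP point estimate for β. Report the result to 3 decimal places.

β̂_MAP = 2.216

log p(β | y) = −Σ(yᵢ − βxᵢ)²/(2·2) − β²/(2·9) + const.
Setting the derivative to zero: Σxᵢ(yᵢ − βxᵢ)/2 − β/9 = 0, so β = Σxᵢyᵢ / (Σxᵢ² + σ²/τ²).
Σxᵢyᵢ = 6·12 + 2·6 + 2·7 = 98; Σxᵢ² = 44; σ²/τ² = 2/9.
β̂_MAP = 98 / (44 + 2/9) = 98/(398/9) = 441/199 ≈ 2.216.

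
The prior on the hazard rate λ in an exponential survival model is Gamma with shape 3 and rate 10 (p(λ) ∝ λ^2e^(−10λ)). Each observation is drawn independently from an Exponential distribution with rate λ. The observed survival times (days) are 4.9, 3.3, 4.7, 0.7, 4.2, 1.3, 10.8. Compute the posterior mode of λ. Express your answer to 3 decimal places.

λ̂_MAP = 0.226

The Exponential(rate=λ) likelihood is ∝ λ^n e^(−λΣtᵢ). Here n = 7 and Σtᵢ = 4.9 + 3.3 + 4.7 + 0.7 + 4.2 + 1.3 + 10.8 = 29.9.
Posterior ∝ λ^2e^(−10λ) · λ^7e^(−29.9λ) = λ^9e^(−39.9λ), i.e. Gamma(10, 39.9).
Mode = (a−1)/b = 9/39.9 ≈ 0.226.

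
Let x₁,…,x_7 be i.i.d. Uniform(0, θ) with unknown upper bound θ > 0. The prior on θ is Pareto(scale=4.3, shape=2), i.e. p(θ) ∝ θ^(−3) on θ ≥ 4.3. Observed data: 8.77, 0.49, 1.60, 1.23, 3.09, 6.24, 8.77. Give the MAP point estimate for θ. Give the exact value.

The Uniform(0, θ) likelihood is θ^(−n) for θ ≥ max(xᵢ), zero otherwise. Here max(xᵢ) = 8.77.
Posterior ∝ θ^(−3) · θ^(−7) = θ^(−10) on θ ≥ max(4.3, 8.77) = 8.77.
This density is strictly decreasing in θ, so the posterior mode lies at the lower boundary of the support.

θ̂_MAP = 8.77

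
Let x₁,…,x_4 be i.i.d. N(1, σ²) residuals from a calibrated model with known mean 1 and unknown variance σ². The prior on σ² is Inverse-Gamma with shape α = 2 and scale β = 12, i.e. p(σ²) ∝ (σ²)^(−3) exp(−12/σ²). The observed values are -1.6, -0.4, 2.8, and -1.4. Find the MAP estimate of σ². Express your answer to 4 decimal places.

Sum of squared deviations about the known mean: SS = (-1.6−1)² + (-0.4−1)² + (2.8−1)² + (-1.4−1)² = 17.72.
The Normal likelihood contributes (σ²)^(−n/2) exp(−SS/(2σ²)), so the posterior is Inverse-Gamma(α + n/2, β + SS/2) = Inverse-Gamma(4, 20.86).
The mode of Inverse-Gamma(a, b) is b/(a+1) = 20.86/5 ≈ 4.1720.

σ̂²_MAP = 4.1720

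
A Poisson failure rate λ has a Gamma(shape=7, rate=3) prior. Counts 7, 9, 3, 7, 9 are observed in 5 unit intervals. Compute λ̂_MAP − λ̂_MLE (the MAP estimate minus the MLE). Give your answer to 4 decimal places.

Σxᵢ = 35. Posterior is Gamma(42, 8); MAP = (42−1)/8 = 41/8 ≈ 5.12500.
MLE = x̄ = 35/5 ≈ 7.00000.
Difference = 41/8 − 35/5 = -15/8 ≈ -1.8750.

MAP − MLE = -1.8750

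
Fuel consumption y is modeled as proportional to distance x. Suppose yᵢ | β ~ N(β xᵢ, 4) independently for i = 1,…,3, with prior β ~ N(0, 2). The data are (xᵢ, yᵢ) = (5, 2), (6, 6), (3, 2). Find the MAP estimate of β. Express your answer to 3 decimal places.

β̂_MAP = 0.722

log p(β | y) = −Σ(yᵢ − βxᵢ)²/(2·4) − β²/(2·2) + const.
Setting the derivative to zero: Σxᵢ(yᵢ − βxᵢ)/4 − β/2 = 0, so β = Σxᵢyᵢ / (Σxᵢ² + σ²/τ²).
Σxᵢyᵢ = 5·2 + 6·6 + 3·2 = 52; Σxᵢ² = 70; σ²/τ² = 2.
β̂_MAP = 52 / (70 + 2) = 52/72 ≈ 0.722.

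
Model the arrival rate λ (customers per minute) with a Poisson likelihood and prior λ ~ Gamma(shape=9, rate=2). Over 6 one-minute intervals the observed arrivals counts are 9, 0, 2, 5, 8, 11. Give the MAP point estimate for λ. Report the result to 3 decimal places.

Σxᵢ = 9+0+2+5+8+11 = 35, with n = 6.
Posterior ∝ λ^8e^(−2λ) · λ^35e^(−6λ) = λ^43e^(−8λ), i.e. Gamma(shape=44, rate=8).
The mode of a Gamma(a, b) with a ≥ 1 (shape–rate) is (a−1)/b = 43/8 ≈ 5.375.

λ̂_MAP = 5.375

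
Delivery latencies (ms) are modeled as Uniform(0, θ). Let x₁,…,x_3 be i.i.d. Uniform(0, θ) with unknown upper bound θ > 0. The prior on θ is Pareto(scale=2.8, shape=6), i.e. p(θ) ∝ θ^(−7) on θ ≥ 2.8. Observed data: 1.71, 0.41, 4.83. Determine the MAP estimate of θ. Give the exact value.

The Uniform(0, θ) likelihood is θ^(−n) for θ ≥ max(xᵢ), zero otherwise. Here max(xᵢ) = 4.83.
Posterior ∝ θ^(−7) · θ^(−3) = θ^(−10) on θ ≥ max(2.8, 4.83) = 4.83.
This density is strictly decreasing in θ, so the posterior mode lies at the lower boundary of the support.

θ̂_MAP = 4.83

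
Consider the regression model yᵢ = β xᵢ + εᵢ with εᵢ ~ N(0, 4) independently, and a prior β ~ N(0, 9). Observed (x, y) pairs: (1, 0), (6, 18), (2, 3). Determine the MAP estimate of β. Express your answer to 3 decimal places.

log p(β | y) = −Σ(yᵢ − βxᵢ)²/(2·4) − β²/(2·9) + const.
Setting the derivative to zero: Σxᵢ(yᵢ − βxᵢ)/4 − β/9 = 0, so β = Σxᵢyᵢ / (Σxᵢ² + σ²/τ²).
Σxᵢyᵢ = 1·0 + 6·18 + 2·3 = 114; Σxᵢ² = 41; σ²/τ² = 4/9.
β̂_MAP = 114 / (41 + 4/9) = 114/(373/9) = 1026/373 ≈ 2.751.

β̂_MAP = 2.751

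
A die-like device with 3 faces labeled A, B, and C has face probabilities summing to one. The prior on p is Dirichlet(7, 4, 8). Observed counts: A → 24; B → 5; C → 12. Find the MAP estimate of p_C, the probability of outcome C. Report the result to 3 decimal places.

MAP estimate of p_C = 0.333

The posterior is Dirichlet(αᵢ + nᵢ) = Dirichlet(31, 9, 20).
For a Dirichlet(a₁,…,a_K) with all aᵢ > 1, the mode has j-th component (aⱼ − 1)/(Σaᵢ − K).
Here Σaᵢ = 60 and K = 3, so p_C = (20 − 1)/(60 − 3) = 19/57 ≈ 0.333.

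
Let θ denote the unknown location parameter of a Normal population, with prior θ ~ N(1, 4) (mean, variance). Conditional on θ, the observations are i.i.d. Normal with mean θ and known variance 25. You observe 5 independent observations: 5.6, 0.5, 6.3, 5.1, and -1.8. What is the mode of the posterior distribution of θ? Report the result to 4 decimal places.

θ̂_MAP = 1.9511

n = 5; x̄ = (5.6 + 0.5 + 6.3 + 5.1 + (-1.8))/5 = 15.7/5 = 3.14.
For a Normal prior and Normal likelihood with known variance, the posterior is Normal; its mode equals its mean, the precision-weighted average.
Prior precision 1/σ₀² = 1/4 = 0.25; data precision n/σ² = 5/25 = 0.2.
θ̂ = (0.25·1 + 0.2·3.14) / (0.25 + 0.2) = 0.878/0.45 = 439/225 ≈ 1.9511.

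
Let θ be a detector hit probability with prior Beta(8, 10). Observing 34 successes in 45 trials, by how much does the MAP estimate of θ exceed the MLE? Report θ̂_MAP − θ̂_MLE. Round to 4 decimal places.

Posterior is Beta(42, 21); MAP = (42−1)/(63−2) = 41/61 ≈ 0.67213.
MLE ignores the prior: θ̂_MLE = k/n = 34/45 ≈ 0.75556.
Difference = 41/61 − 34/45 = -229/2745 ≈ -0.0834.

MAP − MLE = -0.0834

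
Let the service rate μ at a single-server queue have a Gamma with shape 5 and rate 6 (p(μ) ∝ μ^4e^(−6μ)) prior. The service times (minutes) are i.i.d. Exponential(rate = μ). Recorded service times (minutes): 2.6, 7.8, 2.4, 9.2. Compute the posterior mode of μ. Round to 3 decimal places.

μ̂_MAP = 0.286

The Exponential(rate=μ) likelihood is ∝ μ^n e^(−μΣtᵢ). Here n = 4 and Σtᵢ = 2.6 + 7.8 + 2.4 + 9.2 = 22.
Posterior ∝ μ^4e^(−6μ) · μ^4e^(−22μ) = μ^8e^(−28μ), i.e. Gamma(9, 28).
Mode = (a−1)/b = 8/28 ≈ 0.286.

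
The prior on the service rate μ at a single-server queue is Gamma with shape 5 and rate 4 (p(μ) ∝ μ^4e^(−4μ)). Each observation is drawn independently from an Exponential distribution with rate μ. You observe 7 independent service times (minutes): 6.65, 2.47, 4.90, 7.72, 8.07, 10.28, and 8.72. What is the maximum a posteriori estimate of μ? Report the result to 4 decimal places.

The Exponential(rate=μ) likelihood is ∝ μ^n e^(−μΣtᵢ). Here n = 7 and Σtᵢ = 6.65 + 2.47 + 4.90 + 7.72 + 8.07 + 10.28 + 8.72 = 48.81.
Posterior ∝ μ^4e^(−4μ) · μ^7e^(−48.81μ) = μ^11e^(−52.81μ), i.e. Gamma(12, 52.81).
Mode = (a−1)/b = 11/52.81 ≈ 0.2083.

μ̂_MAP = 0.2083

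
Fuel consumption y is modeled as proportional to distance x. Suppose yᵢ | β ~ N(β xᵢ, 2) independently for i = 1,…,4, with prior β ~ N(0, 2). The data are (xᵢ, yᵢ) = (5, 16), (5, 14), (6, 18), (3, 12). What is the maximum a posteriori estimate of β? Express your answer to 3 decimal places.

log p(β | y) = −Σ(yᵢ − βxᵢ)²/(2·2) − β²/(2·2) + const.
Setting the derivative to zero: Σxᵢ(yᵢ − βxᵢ)/2 − β/2 = 0, so β = Σxᵢyᵢ / (Σxᵢ² + σ²/τ²).
Σxᵢyᵢ = 5·16 + 5·14 + 6·18 + 3·12 = 294; Σxᵢ² = 95; σ²/τ² = 1.
β̂_MAP = 294 / (95 + 1) = 294/96 ≈ 3.063.

β̂_MAP = 3.063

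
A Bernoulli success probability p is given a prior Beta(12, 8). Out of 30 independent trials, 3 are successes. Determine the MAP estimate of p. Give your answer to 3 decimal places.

Prior: Beta(12, 8).
Data: 3 successes in 30 trials. The binomial likelihood contributes p^3(1−p)^27, so the posterior is Beta(12+3, 8+27) = Beta(15, 35).
For Beta(a, b) with a, b > 1 the mode is (a−1)/(a+b−2) = 14/48 ≈ 0.292.

p̂_MAP = 0.292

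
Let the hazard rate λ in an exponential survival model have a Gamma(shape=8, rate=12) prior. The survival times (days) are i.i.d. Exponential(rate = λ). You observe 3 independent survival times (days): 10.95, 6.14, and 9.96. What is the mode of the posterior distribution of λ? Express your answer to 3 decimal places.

λ̂_MAP = 0.256

The Exponential(rate=λ) likelihood is ∝ λ^n e^(−λΣtᵢ). Here n = 3 and Σtᵢ = 10.95 + 6.14 + 9.96 = 27.05.
Posterior ∝ λ^7e^(−12λ) · λ^3e^(−27.05λ) = λ^10e^(−39.05λ), i.e. Gamma(11, 39.05).
Mode = (a−1)/b = 10/39.05 ≈ 0.256.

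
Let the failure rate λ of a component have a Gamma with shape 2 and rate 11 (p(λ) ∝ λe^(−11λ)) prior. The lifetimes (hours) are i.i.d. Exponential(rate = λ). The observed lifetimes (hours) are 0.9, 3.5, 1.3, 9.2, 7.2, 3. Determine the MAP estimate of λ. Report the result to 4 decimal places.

The Exponential(rate=λ) likelihood is ∝ λ^n e^(−λΣtᵢ). Here n = 6 and Σtᵢ = 0.9 + 3.5 + 1.3 + 9.2 + 7.2 + 3 = 25.1.
Posterior ∝ λe^(−11λ) · λ^6e^(−25.1λ) = λ^7e^(−36.1λ), i.e. Gamma(8, 36.1).
Mode = (a−1)/b = 7/36.1 ≈ 0.1939.

λ̂_MAP = 0.1939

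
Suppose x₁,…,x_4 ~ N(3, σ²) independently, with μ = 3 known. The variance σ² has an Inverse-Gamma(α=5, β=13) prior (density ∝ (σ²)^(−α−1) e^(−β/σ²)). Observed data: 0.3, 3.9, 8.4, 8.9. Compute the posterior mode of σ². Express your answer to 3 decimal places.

Sum of squared deviations about the known mean: SS = (0.3−3)² + (3.9−3)² + (8.4−3)² + (8.9−3)² = 72.07.
The Normal likelihood contributes (σ²)^(−n/2) exp(−SS/(2σ²)), so the posterior is Inverse-Gamma(α + n/2, β + SS/2) = Inverse-Gamma(7, 49.035).
The mode of Inverse-Gamma(a, b) is b/(a+1) = 49.035/8 ≈ 6.129.

σ̂²_MAP = 6.129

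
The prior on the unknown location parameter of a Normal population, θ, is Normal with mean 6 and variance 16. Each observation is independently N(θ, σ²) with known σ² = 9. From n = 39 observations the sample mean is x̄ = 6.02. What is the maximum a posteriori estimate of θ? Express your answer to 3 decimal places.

θ̂_MAP = 6.020

n = 39, x̄ = 6.02.
For a Normal prior and Normal likelihood with known variance, the posterior is Normal; its mode equals its mean, the precision-weighted average.
Prior precision 1/σ₀² = 1/16 = 0.0625; data precision n/σ² = 39/9 = 13/3.
θ̂ = (0.0625·6 + (13/3)·6.02) / (0.0625 + 13/3) = (15877/600)/(211/48) = 31754/5275 ≈ 6.020.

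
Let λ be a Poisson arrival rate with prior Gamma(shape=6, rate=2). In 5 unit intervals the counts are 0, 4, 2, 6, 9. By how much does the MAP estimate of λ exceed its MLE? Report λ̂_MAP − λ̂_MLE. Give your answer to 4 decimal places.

Σxᵢ = 21. Posterior is Gamma(27, 7); MAP = (27−1)/7 = 26/7 ≈ 3.71429.
MLE = x̄ = 21/5 ≈ 4.20000.
Difference = 26/7 − 21/5 = -17/35 ≈ -0.4857.

MAP − MLE = -0.4857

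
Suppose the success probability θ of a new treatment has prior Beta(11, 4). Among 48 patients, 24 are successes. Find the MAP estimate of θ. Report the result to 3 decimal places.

Prior: Beta(11, 4).
Data: 24 successes in 48 trials. The binomial likelihood contributes θ^24(1−θ)^24, so the posterior is Beta(11+24, 4+24) = Beta(35, 28).
For Beta(a, b) with a, b > 1 the mode is (a−1)/(a+b−2) = 34/61 ≈ 0.557.

θ̂_MAP = 0.557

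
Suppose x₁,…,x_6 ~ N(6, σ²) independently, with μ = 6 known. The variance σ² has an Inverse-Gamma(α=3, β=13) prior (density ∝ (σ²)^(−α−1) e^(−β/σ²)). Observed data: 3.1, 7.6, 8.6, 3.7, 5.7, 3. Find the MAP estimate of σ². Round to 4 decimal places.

Sum of squared deviations about the known mean: SS = (3.1−6)² + (7.6−6)² + (8.6−6)² + (3.7−6)² + (5.7−6)² + (3−6)² = 32.11.
The Normal likelihood contributes (σ²)^(−n/2) exp(−SS/(2σ²)), so the posterior is Inverse-Gamma(α + n/2, β + SS/2) = Inverse-Gamma(6, 29.055).
The mode of Inverse-Gamma(a, b) is b/(a+1) = 29.055/7 ≈ 4.1507.

σ̂²_MAP = 4.1507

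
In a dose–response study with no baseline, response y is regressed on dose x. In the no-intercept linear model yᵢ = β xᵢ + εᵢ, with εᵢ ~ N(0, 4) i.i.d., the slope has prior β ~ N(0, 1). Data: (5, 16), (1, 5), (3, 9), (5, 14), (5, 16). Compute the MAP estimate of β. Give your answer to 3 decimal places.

β̂_MAP = 2.944

log p(β | y) = −Σ(yᵢ − βxᵢ)²/(2·4) − β²/(2·1) + const.
Setting the derivative to zero: Σxᵢ(yᵢ − βxᵢ)/4 − β/1 = 0, so β = Σxᵢyᵢ / (Σxᵢ² + σ²/τ²).
Σxᵢyᵢ = 5·16 + 1·5 + 3·9 + 5·14 + 5·16 = 262; Σxᵢ² = 85; σ²/τ² = 4.
β̂_MAP = 262 / (85 + 4) = 262/89 ≈ 2.944.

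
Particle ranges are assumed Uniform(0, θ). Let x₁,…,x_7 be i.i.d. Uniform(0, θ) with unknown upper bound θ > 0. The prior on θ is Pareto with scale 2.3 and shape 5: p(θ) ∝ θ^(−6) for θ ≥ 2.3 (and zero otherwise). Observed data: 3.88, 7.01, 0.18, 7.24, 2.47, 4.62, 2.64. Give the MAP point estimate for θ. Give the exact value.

The Uniform(0, θ) likelihood is θ^(−n) for θ ≥ max(xᵢ), zero otherwise. Here max(xᵢ) = 7.24.
Posterior ∝ θ^(−6) · θ^(−7) = θ^(−13) on θ ≥ max(2.3, 7.24) = 7.24.
This density is strictly decreasing in θ, so the posterior mode lies at the lower boundary of the support.

θ̂_MAP = 7.24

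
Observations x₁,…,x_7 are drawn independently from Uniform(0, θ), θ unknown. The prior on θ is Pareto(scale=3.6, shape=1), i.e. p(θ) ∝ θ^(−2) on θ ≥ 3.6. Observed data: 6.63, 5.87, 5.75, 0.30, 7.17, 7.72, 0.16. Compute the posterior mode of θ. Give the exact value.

θ̂_MAP = 7.72

The Uniform(0, θ) likelihood is θ^(−n) for θ ≥ max(xᵢ), zero otherwise. Here max(xᵢ) = 7.72.
Posterior ∝ θ^(−2) · θ^(−7) = θ^(−9) on θ ≥ max(3.6, 7.72) = 7.72.
This density is strictly decreasing in θ, so the posterior mode lies at the lower boundary of the support.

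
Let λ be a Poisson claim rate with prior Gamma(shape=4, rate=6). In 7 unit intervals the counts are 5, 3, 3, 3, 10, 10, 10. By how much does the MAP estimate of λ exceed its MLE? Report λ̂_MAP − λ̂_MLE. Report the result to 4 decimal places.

Σxᵢ = 44. Posterior is Gamma(48, 13); MAP = (48−1)/13 = 47/13 ≈ 3.61538.
MLE = x̄ = 44/7 ≈ 6.28571.
Difference = 47/13 − 44/7 = -243/91 ≈ -2.6703.

MAP − MLE = -2.6703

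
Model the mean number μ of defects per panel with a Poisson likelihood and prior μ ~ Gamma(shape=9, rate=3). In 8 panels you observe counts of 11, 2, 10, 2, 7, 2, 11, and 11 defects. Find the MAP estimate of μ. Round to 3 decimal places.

μ̂_MAP = 5.818

Σxᵢ = 11+2+10+2+7+2+11+11 = 56, with n = 8.
Posterior ∝ μ^8e^(−3μ) · μ^56e^(−8μ) = μ^64e^(−11μ), i.e. Gamma(shape=65, rate=11).
The mode of a Gamma(a, b) with a ≥ 1 (shape–rate) is (a−1)/b = 64/11 ≈ 5.818.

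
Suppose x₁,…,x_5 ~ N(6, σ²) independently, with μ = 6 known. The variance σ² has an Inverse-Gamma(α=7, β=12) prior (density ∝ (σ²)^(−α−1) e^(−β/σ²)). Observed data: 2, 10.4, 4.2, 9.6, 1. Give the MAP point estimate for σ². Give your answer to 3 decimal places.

σ̂²_MAP = 4.789

Sum of squared deviations about the known mean: SS = (2−6)² + (10.4−6)² + (4.2−6)² + (9.6−6)² + (1−6)² = 76.56.
The Normal likelihood contributes (σ²)^(−n/2) exp(−SS/(2σ²)), so the posterior is Inverse-Gamma(α + n/2, β + SS/2) = Inverse-Gamma(9.5, 50.28).
The mode of Inverse-Gamma(a, b) is b/(a+1) = 50.28/10.5 ≈ 4.789.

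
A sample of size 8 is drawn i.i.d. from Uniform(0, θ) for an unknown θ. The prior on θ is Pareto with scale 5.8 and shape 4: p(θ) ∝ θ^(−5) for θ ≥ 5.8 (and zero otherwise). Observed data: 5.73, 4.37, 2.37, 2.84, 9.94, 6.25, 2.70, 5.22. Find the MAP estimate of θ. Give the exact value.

θ̂_MAP = 9.94

The Uniform(0, θ) likelihood is θ^(−n) for θ ≥ max(xᵢ), zero otherwise. Here max(xᵢ) = 9.94.
Posterior ∝ θ^(−5) · θ^(−8) = θ^(−13) on θ ≥ max(5.8, 9.94) = 9.94.
This density is strictly decreasing in θ, so the posterior mode lies at the lower boundary of the support.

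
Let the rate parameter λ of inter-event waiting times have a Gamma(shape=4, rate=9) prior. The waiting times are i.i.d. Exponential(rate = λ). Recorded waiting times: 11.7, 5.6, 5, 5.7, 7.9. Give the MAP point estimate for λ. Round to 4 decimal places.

The Exponential(rate=λ) likelihood is ∝ λ^n e^(−λΣtᵢ). Here n = 5 and Σtᵢ = 11.7 + 5.6 + 5 + 5.7 + 7.9 = 35.9.
Posterior ∝ λ^3e^(−9λ) · λ^5e^(−35.9λ) = λ^8e^(−44.9λ), i.e. Gamma(9, 44.9).
Mode = (a−1)/b = 8/44.9 ≈ 0.1782.

λ̂_MAP = 0.1782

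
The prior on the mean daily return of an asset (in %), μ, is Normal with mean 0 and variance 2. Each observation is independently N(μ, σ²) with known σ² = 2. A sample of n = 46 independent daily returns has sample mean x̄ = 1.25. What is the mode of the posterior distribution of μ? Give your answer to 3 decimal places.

μ̂_MAP = 1.223

n = 46, x̄ = 1.25.
For a Normal prior and Normal likelihood with known variance, the posterior is Normal; its mode equals its mean, the precision-weighted average.
Prior precision 1/σ₀² = 1/2 = 0.5; data precision n/σ² = 46/2 = 23.
μ̂ = (0.5·0 + 23·1.25) / (0.5 + 23) = 28.75/23.5 = 115/94 ≈ 1.223.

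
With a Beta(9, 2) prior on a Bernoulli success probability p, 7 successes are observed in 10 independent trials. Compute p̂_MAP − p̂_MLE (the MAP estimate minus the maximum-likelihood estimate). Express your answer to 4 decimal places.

Posterior is Beta(16, 5); MAP = (16−1)/(21−2) = 15/19 ≈ 0.78947.
MLE ignores the prior: p̂_MLE = k/n = 7/10 ≈ 0.70000.
Difference = 15/19 − 7/10 = 17/190 ≈ 0.0895.

MAP − MLE = 0.0895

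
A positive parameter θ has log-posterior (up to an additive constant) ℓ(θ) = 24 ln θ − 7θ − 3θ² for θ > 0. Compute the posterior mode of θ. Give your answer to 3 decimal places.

θ̂_MAP = 1.500

ℓ'(θ) = 24/θ − 7 − 6θ. Setting this to zero and multiplying by θ: 6θ² + 7θ − 24 = 0.
θ = (−7 + √(7² + 4·6·24)) / (2·6) = (−7 + √625) / 12 = (−7 + 25)/12 = 3/2.
ℓ''(θ) = −24/θ² − 6 < 0, confirming a maximum.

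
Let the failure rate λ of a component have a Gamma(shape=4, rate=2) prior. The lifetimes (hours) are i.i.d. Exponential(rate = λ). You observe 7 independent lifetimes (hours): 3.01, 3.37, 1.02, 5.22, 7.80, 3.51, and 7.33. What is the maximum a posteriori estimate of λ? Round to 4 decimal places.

λ̂_MAP = 0.3007

The Exponential(rate=λ) likelihood is ∝ λ^n e^(−λΣtᵢ). Here n = 7 and Σtᵢ = 3.01 + 3.37 + 1.02 + 5.22 + 7.80 + 3.51 + 7.33 = 31.26.
Posterior ∝ λ^3e^(−2λ) · λ^7e^(−31.26λ) = λ^10e^(−33.26λ), i.e. Gamma(11, 33.26).
Mode = (a−1)/b = 10/33.26 ≈ 0.3007.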